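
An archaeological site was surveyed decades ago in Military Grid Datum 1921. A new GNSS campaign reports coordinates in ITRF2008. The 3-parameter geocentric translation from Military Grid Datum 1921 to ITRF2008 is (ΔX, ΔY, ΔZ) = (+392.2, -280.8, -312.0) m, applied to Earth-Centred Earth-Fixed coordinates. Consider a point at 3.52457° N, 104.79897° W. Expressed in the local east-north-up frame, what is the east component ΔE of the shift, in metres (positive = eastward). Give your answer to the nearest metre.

ΔE = 451 m

At φ = 3.52457°, λ = -104.79897°: sin φ = 0.061477, cos φ = 0.998109, sin λ = -0.966828, cos λ = -0.255428.
ΔE = −sin λ·ΔX + cos λ·ΔY = −(-0.966828)·(392.2) + (-0.255428)·(-280.8) = 450.91 m.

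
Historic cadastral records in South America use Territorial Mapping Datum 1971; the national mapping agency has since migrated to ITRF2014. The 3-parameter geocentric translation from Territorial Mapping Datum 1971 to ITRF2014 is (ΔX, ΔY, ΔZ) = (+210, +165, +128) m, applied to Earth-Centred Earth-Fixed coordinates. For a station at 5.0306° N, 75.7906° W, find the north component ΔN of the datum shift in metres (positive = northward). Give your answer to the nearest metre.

The local north axis is (−sin φ cos λ, −sin φ sin λ, cos φ), giving ΔN = -4.520 + 14.026 + 127.507 = 137.01 m.

ΔN = 137 m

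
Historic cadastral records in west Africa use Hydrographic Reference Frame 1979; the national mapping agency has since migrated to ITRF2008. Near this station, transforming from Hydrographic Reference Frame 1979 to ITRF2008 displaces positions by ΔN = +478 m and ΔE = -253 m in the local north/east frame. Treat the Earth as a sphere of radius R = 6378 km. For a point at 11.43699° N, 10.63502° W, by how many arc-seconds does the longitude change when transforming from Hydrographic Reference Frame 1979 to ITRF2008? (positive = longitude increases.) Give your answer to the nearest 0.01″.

At latitude 11.43699°, cos φ = 0.980143.
One radian of longitude at latitude φ spans R cos φ, so Δλ = ΔE / (R cos φ) = -253.0 / (6378000 × 0.980143) = -4.0471e-05 rad = -8.348″.

Δλ = -8.35″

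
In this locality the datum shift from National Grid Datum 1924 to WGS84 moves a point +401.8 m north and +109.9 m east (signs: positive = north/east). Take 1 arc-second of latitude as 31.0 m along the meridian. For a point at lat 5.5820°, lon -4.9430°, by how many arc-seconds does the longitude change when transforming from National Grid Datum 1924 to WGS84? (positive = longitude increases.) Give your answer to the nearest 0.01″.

At latitude 5.5820°, cos φ = 0.995258.
1″ of longitude at this latitude = 31.00 × cos φ = 30.8530 m, so Δλ = 109.9 / 30.8530 = 3.562″.

Δλ = 3.56″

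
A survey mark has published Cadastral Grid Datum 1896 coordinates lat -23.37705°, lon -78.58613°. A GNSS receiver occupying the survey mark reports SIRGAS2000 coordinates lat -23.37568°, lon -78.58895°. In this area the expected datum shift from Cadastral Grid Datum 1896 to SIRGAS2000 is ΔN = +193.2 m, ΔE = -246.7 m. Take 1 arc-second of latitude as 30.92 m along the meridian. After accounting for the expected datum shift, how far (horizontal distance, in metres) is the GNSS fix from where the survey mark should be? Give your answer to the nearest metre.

58 m

Observed coordinate differences: Δφ = +0.00137°, Δλ = -0.00282°.
Converting to metres (1° lat = 111312 m, cos φ = 0.917914): observed ΔN = 152.5 m, observed ΔE = -288.1 m.
Subtracting the expected shift leaves a residual of 152.5 − (193.2) = -40.7 m north and -288.1 − (-246.7) = -41.4 m east.
Residual distance = √((-40.7)² + (-41.4)²) = 58.1 m.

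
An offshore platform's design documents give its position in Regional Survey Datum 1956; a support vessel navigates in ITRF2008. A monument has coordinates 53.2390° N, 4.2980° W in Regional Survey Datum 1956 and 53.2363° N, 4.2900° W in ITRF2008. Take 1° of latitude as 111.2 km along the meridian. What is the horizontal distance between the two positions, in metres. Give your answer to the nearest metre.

611 m

Δφ = 53.2363° − 53.2390° = -0.0027°; Δλ = -4.2900° − -4.2980° = +0.0080°.
ΔN = Δφ × 111200 = -300.2 m; ΔE = Δλ × 111200 × cos(53.2390°) = +0.0080 × 111200 × 0.598478 = 532.4 m.
Distance = √(ΔE² + ΔN²) = √(532.4² + (-300.2)²) = 611.2 m.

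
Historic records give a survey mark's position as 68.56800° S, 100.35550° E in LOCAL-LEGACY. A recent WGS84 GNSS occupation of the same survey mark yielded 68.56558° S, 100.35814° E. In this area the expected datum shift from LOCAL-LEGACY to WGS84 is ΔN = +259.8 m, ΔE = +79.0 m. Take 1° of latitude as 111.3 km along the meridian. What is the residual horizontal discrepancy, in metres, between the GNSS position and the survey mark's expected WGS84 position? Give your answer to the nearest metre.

30 m

Observed coordinate differences: Δφ = +0.00242°, Δλ = +0.00264°.
Converting to metres (1° lat = 111300 m, cos φ = 0.365397): observed ΔN = 269.3 m, observed ΔE = 107.4 m.
Subtracting the expected shift leaves a residual of 269.3 − (259.8) = 9.5 m north and 107.4 − (79.0) = 28.4 m east.
Residual distance = √(9.5² + 28.4²) = 29.9 m.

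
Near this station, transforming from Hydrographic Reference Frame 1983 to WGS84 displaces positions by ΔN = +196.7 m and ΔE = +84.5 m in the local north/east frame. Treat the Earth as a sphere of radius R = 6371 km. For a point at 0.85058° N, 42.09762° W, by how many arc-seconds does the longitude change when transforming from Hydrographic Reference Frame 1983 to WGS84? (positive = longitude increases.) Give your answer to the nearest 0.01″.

Δλ = 2.74″

At latitude 0.85058°, cos φ = 0.999890.
One radian of longitude at latitude φ spans R cos φ, so Δλ = ΔE / (R cos φ) = 84.5 / (6371000 × 0.999890) = 1.3265e-05 rad = 2.736″.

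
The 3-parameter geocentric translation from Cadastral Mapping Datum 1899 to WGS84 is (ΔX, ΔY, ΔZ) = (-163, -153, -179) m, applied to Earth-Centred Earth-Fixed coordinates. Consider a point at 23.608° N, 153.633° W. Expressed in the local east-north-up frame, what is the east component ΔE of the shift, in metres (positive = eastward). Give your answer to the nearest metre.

ΔE = 65 m

At φ = 23.608°, λ = -153.633°: sin φ = 0.400477, cos φ = 0.916307, sin λ = -0.444119, cos λ = -0.895968.
ΔE = −sin λ·ΔX + cos λ·ΔY = −(-0.444119)·(-163) + (-0.895968)·(-153) = 64.69 m.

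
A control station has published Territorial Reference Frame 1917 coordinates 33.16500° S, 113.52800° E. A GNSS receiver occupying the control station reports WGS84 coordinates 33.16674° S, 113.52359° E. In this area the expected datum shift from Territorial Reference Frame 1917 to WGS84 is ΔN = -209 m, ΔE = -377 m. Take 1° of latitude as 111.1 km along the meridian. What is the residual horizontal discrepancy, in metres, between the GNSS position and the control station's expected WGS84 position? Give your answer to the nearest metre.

37 m

Observed coordinate differences: Δφ = -0.00174°, Δλ = -0.00441°.
Converting to metres (1° lat = 111100 m, cos φ = 0.837099): observed ΔN = -193.3 m, observed ΔE = -410.1 m.
Subtracting the expected shift leaves a residual of -193.3 − (-209) = 15.7 m north and -410.1 − (-377) = -33.1 m east.
Residual distance = √(15.7² + (-33.1)²) = 36.7 m.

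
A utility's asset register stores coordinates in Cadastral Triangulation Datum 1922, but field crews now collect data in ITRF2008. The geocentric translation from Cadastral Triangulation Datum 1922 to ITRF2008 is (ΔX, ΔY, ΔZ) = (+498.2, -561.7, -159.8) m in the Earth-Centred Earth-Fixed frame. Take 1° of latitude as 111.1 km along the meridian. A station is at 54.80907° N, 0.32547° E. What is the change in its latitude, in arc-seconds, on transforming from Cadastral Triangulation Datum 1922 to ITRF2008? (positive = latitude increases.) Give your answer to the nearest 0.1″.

Δφ = -16.1″

sin φ = 0.817236, cos φ = 0.576303, sin λ = 0.005680, cos λ = 0.999984.
North component: ΔN = −sin φ cos λ·ΔX − sin φ sin λ·ΔY + cos φ·ΔZ = −(0.817236)(0.999984)(498.2) − (0.817236)(0.005680)(-561.7) + (0.576303)(-159.8) = -496.63 m.
1° of latitude spans 111100 m, so Δφ = -496.63 / 111100 × 3600 = -16.092″.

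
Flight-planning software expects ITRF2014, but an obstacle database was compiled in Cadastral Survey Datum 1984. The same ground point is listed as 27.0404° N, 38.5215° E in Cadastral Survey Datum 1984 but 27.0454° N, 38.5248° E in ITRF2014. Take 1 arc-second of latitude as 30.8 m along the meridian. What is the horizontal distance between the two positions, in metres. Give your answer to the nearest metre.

Δφ = 27.0454° − 27.0404° = +0.0050°; Δλ = 38.5248° − 38.5215° = +0.0033°.
1° of latitude = 3600 × 30.80 = 110880 m.
ΔN = Δφ × 110880 = 554.4 m; ΔE = Δλ × 110880 × cos(27.0404°) = +0.0033 × 110880 × 0.890686 = 325.9 m.
Distance = √(ΔE² + ΔN²) = √(325.9² + 554.4²) = 643.1 m.

643 m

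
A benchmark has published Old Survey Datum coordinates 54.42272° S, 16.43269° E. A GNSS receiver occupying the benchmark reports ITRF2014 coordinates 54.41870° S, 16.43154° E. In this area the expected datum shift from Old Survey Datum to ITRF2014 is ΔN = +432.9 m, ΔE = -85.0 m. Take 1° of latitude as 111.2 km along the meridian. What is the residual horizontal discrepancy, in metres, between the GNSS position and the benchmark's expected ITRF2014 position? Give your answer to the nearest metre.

Observed coordinate differences: Δφ = +0.00402°, Δλ = -0.00115°.
Converting to metres (1° lat = 111200 m, cos φ = 0.581800): observed ΔN = 447.0 m, observed ΔE = -74.4 m.
Subtracting the expected shift leaves a residual of 447.0 − (432.9) = 14.1 m north and -74.4 − (-85.0) = 10.6 m east.
Residual distance = √(14.1² + 10.6²) = 17.7 m.

18 m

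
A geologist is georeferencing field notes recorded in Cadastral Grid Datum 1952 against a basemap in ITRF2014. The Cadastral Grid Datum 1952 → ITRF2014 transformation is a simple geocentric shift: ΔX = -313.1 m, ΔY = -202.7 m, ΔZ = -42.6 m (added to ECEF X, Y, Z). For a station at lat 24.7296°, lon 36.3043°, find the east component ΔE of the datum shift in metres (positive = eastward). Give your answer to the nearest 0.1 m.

ΔE = 22.0 m

At φ = 24.7296°, λ = 36.3043°: sin φ = 0.418336, cos φ = 0.908292, sin λ = 0.592074, cos λ = 0.805884.
ΔE = −sin λ·ΔX + cos λ·ΔY = −(0.592074)·(-313.1) + (0.805884)·(-202.7) = 22.03 m.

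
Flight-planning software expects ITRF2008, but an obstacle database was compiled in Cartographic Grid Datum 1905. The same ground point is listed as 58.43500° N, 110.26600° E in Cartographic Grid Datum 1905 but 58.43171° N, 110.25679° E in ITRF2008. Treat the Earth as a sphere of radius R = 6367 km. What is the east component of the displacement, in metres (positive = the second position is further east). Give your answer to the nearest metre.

Δφ = 58.43171° − 58.43500° = -0.00329°; Δλ = 110.25679° − 110.26600° = -0.00921°.
1° along a meridian = πR/180 = 111125 m.
ΔN = Δφ × 111125 = -365.6 m; ΔE = Δλ × 111125 × cos(58.43500°) = -0.00921 × 111125 × 0.523466 = -535.7 m.

ΔE = -536 m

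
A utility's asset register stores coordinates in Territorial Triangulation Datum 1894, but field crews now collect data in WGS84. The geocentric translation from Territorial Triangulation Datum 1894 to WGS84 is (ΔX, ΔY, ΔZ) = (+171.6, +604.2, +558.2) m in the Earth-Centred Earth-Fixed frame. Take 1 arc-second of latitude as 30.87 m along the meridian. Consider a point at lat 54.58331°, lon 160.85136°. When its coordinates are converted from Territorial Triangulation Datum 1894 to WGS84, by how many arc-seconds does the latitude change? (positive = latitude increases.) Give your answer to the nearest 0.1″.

sin φ = 0.814959, cos φ = 0.579519, sin λ = 0.328020, cos λ = -0.944671.
North component: ΔN = −sin φ cos λ·ΔX − sin φ sin λ·ΔY + cos φ·ΔZ = −(0.814959)(-0.944671)(171.6) − (0.814959)(0.328020)(604.2) + (0.579519)(558.2) = 294.08 m.
1° of latitude spans 3600 × 30.87 = 111132 m, so Δφ = 294.08 / 111132 × 3600 = 9.526″.

Δφ = 9.5″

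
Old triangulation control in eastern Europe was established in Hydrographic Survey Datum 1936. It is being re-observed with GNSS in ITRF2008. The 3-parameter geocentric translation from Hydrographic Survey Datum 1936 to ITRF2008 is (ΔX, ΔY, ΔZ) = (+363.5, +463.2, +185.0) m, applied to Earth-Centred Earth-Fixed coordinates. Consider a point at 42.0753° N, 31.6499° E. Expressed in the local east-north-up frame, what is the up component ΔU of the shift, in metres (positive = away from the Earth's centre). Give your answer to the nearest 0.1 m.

At φ = 42.0753°, λ = 31.6499°: sin φ = 0.670107, cos φ = 0.742265, sin λ = 0.524727, cos λ = 0.851270.
ΔU = cos φ cos λ·ΔX + cos φ sin λ·ΔY + sin φ·ΔZ = (0.742265)(0.851270)(363.5) + (0.742265)(0.524727)(463.2) + (0.670107)(185.0) = 534.06 m.

ΔU = 534.1 m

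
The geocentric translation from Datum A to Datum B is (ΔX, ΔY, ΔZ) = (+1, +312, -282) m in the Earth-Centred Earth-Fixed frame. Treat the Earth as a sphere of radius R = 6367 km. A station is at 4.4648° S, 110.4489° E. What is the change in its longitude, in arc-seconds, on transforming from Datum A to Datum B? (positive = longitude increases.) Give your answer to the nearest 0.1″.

Δλ = -3.6″

sin φ = -0.077847, cos φ = 0.996965, sin λ = 0.936984, cos λ = -0.349372.
East component: ΔE = −sin λ·ΔX + cos λ·ΔY = −(0.936984)(1) + (-0.349372)(312) = -109.94 m.
1° of latitude spans πR/180 = 111125 m; at latitude φ, 1° of longitude spans that × cos φ = 110787.9 m, so Δλ = -109.94 / 110787.9 × 3600 = -3.572″.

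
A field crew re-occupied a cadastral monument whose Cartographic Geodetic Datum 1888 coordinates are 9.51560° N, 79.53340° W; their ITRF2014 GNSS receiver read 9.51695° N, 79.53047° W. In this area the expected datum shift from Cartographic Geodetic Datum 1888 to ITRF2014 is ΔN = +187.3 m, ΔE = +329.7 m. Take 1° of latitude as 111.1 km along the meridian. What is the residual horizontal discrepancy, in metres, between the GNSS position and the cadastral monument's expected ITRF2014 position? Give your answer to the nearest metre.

Observed coordinate differences: Δφ = +0.00135°, Δλ = +0.00293°.
Converting to metres (1° lat = 111100 m, cos φ = 0.986241): observed ΔN = 150.0 m, observed ΔE = 321.0 m.
Subtracting the expected shift leaves a residual of 150.0 − (187.3) = -37.3 m north and 321.0 − (329.7) = -8.7 m east.
Residual distance = √((-37.3)² + (-8.7)²) = 38.3 m.

38 m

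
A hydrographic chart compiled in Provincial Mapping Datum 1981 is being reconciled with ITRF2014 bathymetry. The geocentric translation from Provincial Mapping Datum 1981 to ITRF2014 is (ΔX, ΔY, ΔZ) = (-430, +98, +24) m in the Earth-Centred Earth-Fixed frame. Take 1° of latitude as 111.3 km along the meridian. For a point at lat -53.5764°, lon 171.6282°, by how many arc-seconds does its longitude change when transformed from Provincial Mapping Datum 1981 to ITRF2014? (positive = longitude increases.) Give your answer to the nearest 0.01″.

sin φ = -0.804649, cos φ = 0.593750, sin λ = 0.145596, cos λ = -0.989344.
East component: ΔE = −sin λ·ΔX + cos λ·ΔY = −(0.145596)(-430) + (-0.989344)(98) = -34.35 m.
1° of latitude spans 111300 m; at latitude φ, 1° of longitude spans that × cos φ = 66084.4 m, so Δλ = -34.35 / 66084.4 × 3600 = -1.871″.

Δλ = -1.87″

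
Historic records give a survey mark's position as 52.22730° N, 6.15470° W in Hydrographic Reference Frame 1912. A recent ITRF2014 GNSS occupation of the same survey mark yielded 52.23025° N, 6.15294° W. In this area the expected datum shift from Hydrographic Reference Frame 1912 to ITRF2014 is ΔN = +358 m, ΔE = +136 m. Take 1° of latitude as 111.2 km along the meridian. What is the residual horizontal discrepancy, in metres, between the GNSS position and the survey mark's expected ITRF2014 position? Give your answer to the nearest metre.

34 m

Observed coordinate differences: Δφ = +0.00295°, Δλ = +0.00176°.
Converting to metres (1° lat = 111200 m, cos φ = 0.612530): observed ΔN = 328.0 m, observed ΔE = 119.9 m.
Subtracting the expected shift leaves a residual of 328.0 − (358) = -30.0 m north and 119.9 − (136) = -16.1 m east.
Residual distance = √((-30.0)² + (-16.1)²) = 34.0 m.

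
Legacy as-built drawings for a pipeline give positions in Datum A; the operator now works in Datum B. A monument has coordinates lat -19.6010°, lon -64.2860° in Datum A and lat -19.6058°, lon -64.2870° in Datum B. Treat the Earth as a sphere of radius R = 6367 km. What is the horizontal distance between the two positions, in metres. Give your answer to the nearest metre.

544 m

Δφ = -19.6058° − -19.6010° = -0.0048°; Δλ = -64.2870° − -64.2860° = -0.0010°.
1° along a meridian = πR/180 = 111125 m.
ΔN = Δφ × 111125 = -533.4 m; ΔE = Δλ × 111125 × cos(-19.6010°) = -0.0010 × 111125 × 0.942052 = -104.7 m.
Distance = √(ΔE² + ΔN²) = √((-104.7)² + (-533.4)²) = 543.6 m.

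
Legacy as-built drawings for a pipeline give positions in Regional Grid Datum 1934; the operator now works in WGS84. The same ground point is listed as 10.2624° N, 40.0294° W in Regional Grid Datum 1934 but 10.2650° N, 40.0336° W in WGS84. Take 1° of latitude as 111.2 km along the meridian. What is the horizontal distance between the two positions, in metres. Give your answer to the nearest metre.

543 m

Δφ = 10.2650° − 10.2624° = +0.0026°; Δλ = -40.0336° − -40.0294° = -0.0042°.
ΔN = Δφ × 111200 = 289.1 m; ΔE = Δλ × 111200 × cos(10.2624°) = -0.0042 × 111200 × 0.984002 = -459.6 m.
Distance = √(ΔE² + ΔN²) = √((-459.6)² + 289.1²) = 542.9 m.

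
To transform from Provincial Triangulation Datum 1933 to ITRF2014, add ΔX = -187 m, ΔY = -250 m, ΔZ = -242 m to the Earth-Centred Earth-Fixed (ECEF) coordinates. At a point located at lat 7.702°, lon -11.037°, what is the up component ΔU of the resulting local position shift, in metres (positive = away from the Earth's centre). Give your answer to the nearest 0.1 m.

ΔU = -166.9 m

The local up (radial) axis is (cos φ cos λ, cos φ sin λ, sin φ), giving ΔU = -181.885 + 47.429 − 32.433 = -166.89 m.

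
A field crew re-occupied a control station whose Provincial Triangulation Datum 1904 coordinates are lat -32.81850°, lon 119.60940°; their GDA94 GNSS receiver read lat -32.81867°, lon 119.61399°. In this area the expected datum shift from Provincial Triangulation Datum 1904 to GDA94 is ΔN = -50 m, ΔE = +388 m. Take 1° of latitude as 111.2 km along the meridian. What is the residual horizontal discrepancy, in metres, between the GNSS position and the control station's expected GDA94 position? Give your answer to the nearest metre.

Observed coordinate differences: Δφ = -0.00017°, Δλ = +0.00459°.
Converting to metres (1° lat = 111200 m, cos φ = 0.840392): observed ΔN = -18.9 m, observed ΔE = 428.9 m.
Subtracting the expected shift leaves a residual of -18.9 − (-50) = 31.1 m north and 428.9 − (388) = 40.9 m east.
Residual distance = √(31.1² + 40.9²) = 51.4 m.

51 m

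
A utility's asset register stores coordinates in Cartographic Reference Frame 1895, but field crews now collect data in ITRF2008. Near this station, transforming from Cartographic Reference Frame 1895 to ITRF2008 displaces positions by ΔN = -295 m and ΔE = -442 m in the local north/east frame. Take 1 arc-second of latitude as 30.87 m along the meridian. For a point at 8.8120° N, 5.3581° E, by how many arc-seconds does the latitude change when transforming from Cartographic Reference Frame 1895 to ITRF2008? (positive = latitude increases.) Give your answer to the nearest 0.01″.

Δφ = -9.56″

1″ of latitude = 30.87 m, so Δφ = -295.0 / 30.87 = -9.556″.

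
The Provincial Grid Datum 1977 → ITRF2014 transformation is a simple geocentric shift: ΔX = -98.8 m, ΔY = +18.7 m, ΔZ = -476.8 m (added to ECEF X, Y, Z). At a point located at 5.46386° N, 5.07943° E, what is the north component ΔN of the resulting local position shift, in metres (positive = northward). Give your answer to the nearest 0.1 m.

The local north axis is (−sin φ cos λ, −sin φ sin λ, cos φ), giving ΔN = 9.371 − 0.158 − 474.634 = -465.42 m.

ΔN = -465.4 m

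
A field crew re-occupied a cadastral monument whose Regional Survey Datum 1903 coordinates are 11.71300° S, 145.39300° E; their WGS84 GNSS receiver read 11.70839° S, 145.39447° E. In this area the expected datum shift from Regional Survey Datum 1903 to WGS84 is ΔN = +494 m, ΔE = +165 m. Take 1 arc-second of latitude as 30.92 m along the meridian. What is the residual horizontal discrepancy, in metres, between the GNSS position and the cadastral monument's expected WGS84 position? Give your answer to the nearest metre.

Observed coordinate differences: Δφ = +0.00461°, Δλ = +0.00147°.
Converting to metres (1° lat = 111312 m, cos φ = 0.979177): observed ΔN = 513.1 m, observed ΔE = 160.2 m.
Subtracting the expected shift leaves a residual of 513.1 − (494) = 19.1 m north and 160.2 − (165) = -4.8 m east.
Residual distance = √(19.1² + (-4.8)²) = 19.7 m.

20 m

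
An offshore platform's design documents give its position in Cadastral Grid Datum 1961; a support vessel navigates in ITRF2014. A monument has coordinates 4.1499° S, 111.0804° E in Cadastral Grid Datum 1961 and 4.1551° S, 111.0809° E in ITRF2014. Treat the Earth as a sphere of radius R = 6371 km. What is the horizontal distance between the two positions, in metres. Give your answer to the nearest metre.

Δφ = -4.1551° − -4.1499° = -0.0052°; Δλ = 111.0809° − 111.0804° = +0.0005°.
1° along a meridian = πR/180 = 111195 m.
ΔN = Δφ × 111195 = -578.2 m; ΔE = Δλ × 111195 × cos(-4.1499°) = +0.0005 × 111195 × 0.997378 = 55.5 m.
Distance = √(ΔE² + ΔN²) = √(55.5² + (-578.2)²) = 580.9 m.

581 m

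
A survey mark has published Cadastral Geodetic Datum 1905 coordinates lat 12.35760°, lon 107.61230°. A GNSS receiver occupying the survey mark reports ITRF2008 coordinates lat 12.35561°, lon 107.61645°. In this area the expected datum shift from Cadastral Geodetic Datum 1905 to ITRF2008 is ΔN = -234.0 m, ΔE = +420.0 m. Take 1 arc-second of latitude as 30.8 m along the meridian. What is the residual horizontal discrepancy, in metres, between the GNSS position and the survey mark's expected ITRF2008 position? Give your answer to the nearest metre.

32 m

Observed coordinate differences: Δφ = -0.00199°, Δλ = +0.00415°.
Converting to metres (1° lat = 110880 m, cos φ = 0.976831): observed ΔN = -220.7 m, observed ΔE = 449.5 m.
Subtracting the expected shift leaves a residual of -220.7 − (-234.0) = 13.3 m north and 449.5 − (420.0) = 29.5 m east.
Residual distance = √(13.3² + 29.5²) = 32.4 m.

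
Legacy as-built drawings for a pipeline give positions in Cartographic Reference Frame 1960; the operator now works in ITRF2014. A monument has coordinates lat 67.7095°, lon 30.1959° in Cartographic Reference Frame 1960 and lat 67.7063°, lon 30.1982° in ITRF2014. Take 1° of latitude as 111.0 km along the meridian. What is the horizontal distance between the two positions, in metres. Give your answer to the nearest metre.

Δφ = 67.7063° − 67.7095° = -0.0032°; Δλ = 30.1982° − 30.1959° = +0.0023°.
ΔN = Δφ × 111000 = -355.2 m; ΔE = Δλ × 111000 × cos(67.7095°) = +0.0023 × 111000 × 0.379303 = 96.8 m.
Distance = √(ΔE² + ΔN²) = √(96.8² + (-355.2)²) = 368.2 m.

368 m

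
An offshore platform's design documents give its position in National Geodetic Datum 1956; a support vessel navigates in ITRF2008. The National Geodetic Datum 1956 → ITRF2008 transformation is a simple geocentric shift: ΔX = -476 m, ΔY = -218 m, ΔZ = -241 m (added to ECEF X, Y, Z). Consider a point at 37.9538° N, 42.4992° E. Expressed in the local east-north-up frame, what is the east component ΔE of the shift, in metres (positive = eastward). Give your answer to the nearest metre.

ΔE = 161 m

At φ = 37.9538°, λ = 42.4992°: sin φ = 0.615026, cos φ = 0.788507, sin λ = 0.675580, cos λ = 0.737287.
ΔE = −sin λ·ΔX + cos λ·ΔY = −(0.675580)·(-476) + (0.737287)·(-218) = 160.85 m.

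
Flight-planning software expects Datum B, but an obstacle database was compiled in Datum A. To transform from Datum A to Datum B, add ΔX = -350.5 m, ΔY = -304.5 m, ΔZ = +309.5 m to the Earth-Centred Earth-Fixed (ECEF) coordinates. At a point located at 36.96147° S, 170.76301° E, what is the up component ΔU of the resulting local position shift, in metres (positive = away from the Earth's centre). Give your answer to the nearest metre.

The local up (radial) axis is (cos φ cos λ, cos φ sin λ, sin φ), giving ΔU = 276.432 − 39.055 − 186.095 = 51.28 m.

ΔU = 51 m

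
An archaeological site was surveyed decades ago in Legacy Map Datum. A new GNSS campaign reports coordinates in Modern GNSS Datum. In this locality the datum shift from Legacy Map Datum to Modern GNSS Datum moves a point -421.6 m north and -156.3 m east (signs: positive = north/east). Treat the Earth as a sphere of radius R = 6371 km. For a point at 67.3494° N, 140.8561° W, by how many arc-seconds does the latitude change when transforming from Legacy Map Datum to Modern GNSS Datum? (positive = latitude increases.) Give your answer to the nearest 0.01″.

On a sphere of radius R, 1 rad of latitude = R, so Δφ = ΔN / R = -421.6 / 6371000 = -6.6175e-05 rad = -13.650″.

Δφ = -13.65″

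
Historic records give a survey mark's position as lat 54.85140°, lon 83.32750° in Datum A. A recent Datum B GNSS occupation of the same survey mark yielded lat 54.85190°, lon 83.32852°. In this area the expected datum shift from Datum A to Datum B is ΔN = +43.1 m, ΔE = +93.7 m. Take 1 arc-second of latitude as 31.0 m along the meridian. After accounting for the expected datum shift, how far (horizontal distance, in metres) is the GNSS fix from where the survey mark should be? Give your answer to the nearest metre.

31 m

Observed coordinate differences: Δφ = +0.00050°, Δλ = +0.00102°.
Converting to metres (1° lat = 111600 m, cos φ = 0.575699): observed ΔN = 55.8 m, observed ΔE = 65.5 m.
Subtracting the expected shift leaves a residual of 55.8 − (43.1) = 12.7 m north and 65.5 − (93.7) = -28.2 m east.
Residual distance = √(12.7² + (-28.2)²) = 30.9 m.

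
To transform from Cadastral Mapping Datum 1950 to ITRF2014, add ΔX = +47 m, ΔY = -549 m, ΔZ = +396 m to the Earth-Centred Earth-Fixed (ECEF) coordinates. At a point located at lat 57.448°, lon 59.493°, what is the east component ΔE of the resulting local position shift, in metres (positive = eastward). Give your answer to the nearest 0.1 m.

The local east axis at (φ, λ) is (−sin λ, cos λ, 0), so ΔE = −sin(59.493°)·47 + cos(59.493°)·(-549) = -319.19 m.

ΔE = -319.2 m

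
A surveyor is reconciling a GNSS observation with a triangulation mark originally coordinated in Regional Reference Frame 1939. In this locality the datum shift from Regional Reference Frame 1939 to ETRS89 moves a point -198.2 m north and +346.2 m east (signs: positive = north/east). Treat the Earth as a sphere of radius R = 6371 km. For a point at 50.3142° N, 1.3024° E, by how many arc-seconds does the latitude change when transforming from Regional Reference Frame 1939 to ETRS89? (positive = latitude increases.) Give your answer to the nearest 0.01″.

Δφ = -6.42″

On a sphere of radius R, 1 rad of latitude = R, so Δφ = ΔN / R = -198.2 / 6371000 = -3.1110e-05 rad = -6.417″.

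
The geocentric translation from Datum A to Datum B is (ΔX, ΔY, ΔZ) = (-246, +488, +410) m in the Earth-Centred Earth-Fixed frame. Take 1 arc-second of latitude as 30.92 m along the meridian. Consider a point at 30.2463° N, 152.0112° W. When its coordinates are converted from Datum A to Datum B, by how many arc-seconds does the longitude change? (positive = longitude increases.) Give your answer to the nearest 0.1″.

Δλ = -20.5″

sin φ = 0.503718, cos φ = 0.863868, sin λ = -0.469299, cos λ = -0.883039.
East component: ΔE = −sin λ·ΔX + cos λ·ΔY = −(-0.469299)(-246) + (-0.883039)(488) = -546.37 m.
1° of latitude spans 3600 × 30.92 = 111312 m; at latitude φ, 1° of longitude spans that × cos φ = 96158.9 m, so Δλ = -546.37 / 96158.9 × 3600 = -20.455″.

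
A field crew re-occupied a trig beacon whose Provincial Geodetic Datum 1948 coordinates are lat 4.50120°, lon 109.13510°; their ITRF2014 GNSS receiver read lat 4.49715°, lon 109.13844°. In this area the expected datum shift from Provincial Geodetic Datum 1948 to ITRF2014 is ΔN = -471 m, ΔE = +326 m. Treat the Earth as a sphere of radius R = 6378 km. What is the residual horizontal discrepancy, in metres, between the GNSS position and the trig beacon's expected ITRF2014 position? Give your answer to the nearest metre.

49 m

Observed coordinate differences: Δφ = -0.00405°, Δλ = +0.00334°.
Converting to metres (1° lat = 111317 m, cos φ = 0.996916): observed ΔN = -450.8 m, observed ΔE = 370.7 m.
Subtracting the expected shift leaves a residual of -450.8 − (-471) = 20.2 m north and 370.7 − (326) = 44.7 m east.
Residual distance = √(20.2² + 44.7²) = 49.0 m.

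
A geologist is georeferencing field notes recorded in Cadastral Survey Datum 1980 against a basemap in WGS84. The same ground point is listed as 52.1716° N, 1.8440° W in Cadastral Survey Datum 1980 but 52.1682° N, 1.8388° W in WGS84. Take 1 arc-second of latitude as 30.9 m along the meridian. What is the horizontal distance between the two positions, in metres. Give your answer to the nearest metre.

519 m

Δφ = 52.1682° − 52.1716° = -0.0034°; Δλ = -1.8388° − -1.8440° = +0.0052°.
1° of latitude = 3600 × 30.90 = 111240 m.
ΔN = Δφ × 111240 = -378.2 m; ΔE = Δλ × 111240 × cos(52.1716°) = +0.0052 × 111240 × 0.613299 = 354.8 m.
Distance = √(ΔE² + ΔN²) = √(354.8² + (-378.2)²) = 518.6 m.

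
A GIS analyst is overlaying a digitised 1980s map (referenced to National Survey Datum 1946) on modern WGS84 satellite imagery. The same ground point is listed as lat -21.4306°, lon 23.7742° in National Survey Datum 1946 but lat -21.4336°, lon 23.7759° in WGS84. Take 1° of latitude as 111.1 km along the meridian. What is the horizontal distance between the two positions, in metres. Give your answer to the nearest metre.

Δφ = -21.4336° − -21.4306° = -0.0030°; Δλ = 23.7759° − 23.7742° = +0.0017°.
ΔN = Δφ × 111100 = -333.3 m; ΔE = Δλ × 111100 × cos(-21.4306°) = +0.0017 × 111100 × 0.930861 = 175.8 m.
Distance = √(ΔE² + ΔN²) = √(175.8² + (-333.3)²) = 376.8 m.

377 m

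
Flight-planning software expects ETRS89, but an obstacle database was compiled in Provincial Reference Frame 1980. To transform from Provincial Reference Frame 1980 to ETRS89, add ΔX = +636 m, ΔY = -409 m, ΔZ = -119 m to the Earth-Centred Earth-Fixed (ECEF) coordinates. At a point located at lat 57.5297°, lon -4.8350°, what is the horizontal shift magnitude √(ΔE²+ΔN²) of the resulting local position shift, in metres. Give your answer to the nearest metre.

At φ = 57.5297°, λ = -4.8350°: sin φ = 0.843670, cos φ = 0.536862, sin λ = -0.084287, cos λ = 0.996442.
ΔE = −sin λ·ΔX + cos λ·ΔY = −(-0.084287)·(636) + (0.996442)·(-409) = -353.94 m.
ΔN = −sin φ cos λ·ΔX − sin φ sin λ·ΔY + cos φ·ΔZ = −(0.843670)(0.996442)(636) − (0.843670)(-0.084287)(-409) + (0.536862)(-119) = -627.64 m.
Horizontal magnitude = √(ΔE² + ΔN²) = √((-353.94)² + (-627.64)²) = 720.55 m.

721 m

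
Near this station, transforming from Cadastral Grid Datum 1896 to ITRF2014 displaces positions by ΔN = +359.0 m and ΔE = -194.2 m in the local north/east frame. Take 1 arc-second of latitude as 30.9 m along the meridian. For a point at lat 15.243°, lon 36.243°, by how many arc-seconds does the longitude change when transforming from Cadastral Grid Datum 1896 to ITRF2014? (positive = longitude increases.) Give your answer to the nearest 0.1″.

At latitude 15.243°, cos φ = 0.964819.
1″ of longitude at this latitude = 30.90 × cos φ = 29.8129 m, so Δλ = -194.2 / 29.8129 = -6.514″.

Δλ = -6.5″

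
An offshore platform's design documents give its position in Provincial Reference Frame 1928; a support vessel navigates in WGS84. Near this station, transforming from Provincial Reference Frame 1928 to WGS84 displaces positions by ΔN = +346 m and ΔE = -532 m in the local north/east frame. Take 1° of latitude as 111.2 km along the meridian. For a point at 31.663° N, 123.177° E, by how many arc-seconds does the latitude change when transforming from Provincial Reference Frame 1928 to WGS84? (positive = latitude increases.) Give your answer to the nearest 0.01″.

1° of latitude = 111.2 km, so Δφ = 346.0 / 111200 = 0.0031115° = 11.201″.

Δφ = 11.20″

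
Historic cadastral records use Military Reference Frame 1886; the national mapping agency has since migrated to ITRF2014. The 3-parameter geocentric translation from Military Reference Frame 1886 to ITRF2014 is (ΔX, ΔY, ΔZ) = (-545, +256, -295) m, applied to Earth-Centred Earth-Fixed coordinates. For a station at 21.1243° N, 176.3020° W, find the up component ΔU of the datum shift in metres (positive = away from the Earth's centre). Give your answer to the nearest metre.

ΔU = 386 m

At φ = 21.1243°, λ = -176.3020°: sin φ = 0.360392, cos φ = 0.932801, sin λ = -0.064497, cos λ = -0.997918.
ΔU = cos φ cos λ·ΔX + cos φ sin λ·ΔY + sin φ·ΔZ = (0.932801)(-0.997918)(-545) + (0.932801)(-0.064497)(256) + (0.360392)(-295) = 385.60 m.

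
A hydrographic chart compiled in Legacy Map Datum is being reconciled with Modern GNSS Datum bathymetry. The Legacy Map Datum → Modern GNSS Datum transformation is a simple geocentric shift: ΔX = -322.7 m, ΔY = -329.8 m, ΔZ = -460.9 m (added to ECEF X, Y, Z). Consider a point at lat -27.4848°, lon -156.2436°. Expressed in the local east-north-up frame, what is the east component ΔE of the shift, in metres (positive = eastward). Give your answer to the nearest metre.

At φ = -27.4848°, λ = -156.2436°: sin φ = -0.461513, cos φ = 0.887133, sin λ = -0.402849, cos λ = -0.915266.
ΔE = −sin λ·ΔX + cos λ·ΔY = −(-0.402849)·(-322.7) + (-0.915266)·(-329.8) = 171.86 m.

ΔE = 172 m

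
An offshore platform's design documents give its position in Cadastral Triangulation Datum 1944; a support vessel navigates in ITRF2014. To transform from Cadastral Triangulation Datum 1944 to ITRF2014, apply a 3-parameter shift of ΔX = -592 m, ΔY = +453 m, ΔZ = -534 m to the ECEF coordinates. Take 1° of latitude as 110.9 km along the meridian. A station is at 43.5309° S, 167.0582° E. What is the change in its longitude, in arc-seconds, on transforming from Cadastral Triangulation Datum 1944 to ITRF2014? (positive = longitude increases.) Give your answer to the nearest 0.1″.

Δλ = -13.8″

sin φ = -0.688746, cos φ = 0.725003, sin λ = 0.223961, cos λ = -0.974598.
East component: ΔE = −sin λ·ΔX + cos λ·ΔY = −(0.223961)(-592) + (-0.974598)(453) = -308.91 m.
1° of latitude spans 110900 m; at latitude φ, 1° of longitude spans that × cos φ = 80402.8 m, so Δλ = -308.91 / 80402.8 × 3600 = -13.831″.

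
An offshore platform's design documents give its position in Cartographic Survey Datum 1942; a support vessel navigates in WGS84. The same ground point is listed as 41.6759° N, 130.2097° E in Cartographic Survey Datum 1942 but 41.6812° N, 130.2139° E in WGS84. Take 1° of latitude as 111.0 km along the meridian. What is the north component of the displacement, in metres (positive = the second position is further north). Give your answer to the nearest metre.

Δφ = 41.6812° − 41.6759° = +0.0053°; Δλ = 130.2139° − 130.2097° = +0.0042°.
ΔN = Δφ × 111000 = 588.3 m; ΔE = Δλ × 111000 × cos(41.6759°) = +0.0042 × 111000 × 0.746918 = 348.2 m.

ΔN = 588 m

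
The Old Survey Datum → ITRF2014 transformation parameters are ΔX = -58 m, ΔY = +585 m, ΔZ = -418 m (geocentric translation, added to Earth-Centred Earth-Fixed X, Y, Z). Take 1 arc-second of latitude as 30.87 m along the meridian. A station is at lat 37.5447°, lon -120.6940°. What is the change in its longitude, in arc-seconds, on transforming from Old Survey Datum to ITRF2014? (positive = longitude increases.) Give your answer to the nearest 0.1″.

Δλ = -14.2″

sin φ = 0.609380, cos φ = 0.792878, sin λ = -0.859906, cos λ = -0.510453.
East component: ΔE = −sin λ·ΔX + cos λ·ΔY = −(-0.859906)(-58) + (-0.510453)(585) = -348.49 m.
1° of latitude spans 3600 × 30.87 = 111132 m; at latitude φ, 1° of longitude spans that × cos φ = 88114.1 m, so Δλ = -348.49 / 88114.1 × 3600 = -14.238″.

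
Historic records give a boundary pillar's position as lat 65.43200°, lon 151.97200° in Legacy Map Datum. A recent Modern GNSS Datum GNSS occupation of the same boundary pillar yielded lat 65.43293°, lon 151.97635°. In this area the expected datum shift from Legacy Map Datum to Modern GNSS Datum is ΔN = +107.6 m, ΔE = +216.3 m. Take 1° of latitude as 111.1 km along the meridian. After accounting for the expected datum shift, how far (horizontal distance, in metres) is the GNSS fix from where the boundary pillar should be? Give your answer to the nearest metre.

Observed coordinate differences: Δφ = +0.00093°, Δλ = +0.00435°.
Converting to metres (1° lat = 111100 m, cos φ = 0.415773): observed ΔN = 103.3 m, observed ΔE = 200.9 m.
Subtracting the expected shift leaves a residual of 103.3 − (107.6) = -4.3 m north and 200.9 − (216.3) = -15.4 m east.
Residual distance = √((-4.3)² + (-15.4)²) = 15.9 m.

16 m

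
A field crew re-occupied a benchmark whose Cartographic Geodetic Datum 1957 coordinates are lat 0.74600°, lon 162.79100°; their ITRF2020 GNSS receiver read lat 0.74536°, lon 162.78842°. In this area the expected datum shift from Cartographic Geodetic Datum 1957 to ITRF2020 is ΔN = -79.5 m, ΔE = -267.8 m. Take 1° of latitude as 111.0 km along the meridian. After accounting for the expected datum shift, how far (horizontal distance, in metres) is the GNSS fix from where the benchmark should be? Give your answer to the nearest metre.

Observed coordinate differences: Δφ = -0.00064°, Δλ = -0.00258°.
Converting to metres (1° lat = 111000 m, cos φ = 0.999915): observed ΔN = -71.0 m, observed ΔE = -286.4 m.
Subtracting the expected shift leaves a residual of -71.0 − (-79.5) = 8.5 m north and -286.4 − (-267.8) = -18.6 m east.
Residual distance = √(8.5² + (-18.6)²) = 20.4 m.

20 m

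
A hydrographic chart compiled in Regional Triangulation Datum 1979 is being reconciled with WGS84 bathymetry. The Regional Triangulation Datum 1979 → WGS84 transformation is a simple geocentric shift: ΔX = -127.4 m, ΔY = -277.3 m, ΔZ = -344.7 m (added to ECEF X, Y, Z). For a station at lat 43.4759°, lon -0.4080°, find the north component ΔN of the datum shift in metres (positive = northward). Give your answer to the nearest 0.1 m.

The local north axis is (−sin φ cos λ, −sin φ sin λ, cos φ), giving ΔN = 87.655 − 1.359 − 250.136 = -163.84 m.

ΔN = -163.8 m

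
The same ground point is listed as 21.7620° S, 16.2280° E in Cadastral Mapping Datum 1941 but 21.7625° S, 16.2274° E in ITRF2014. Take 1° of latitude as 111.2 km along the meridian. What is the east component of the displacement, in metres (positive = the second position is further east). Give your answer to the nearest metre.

Δφ = -21.7625° − -21.7620° = -0.0005°; Δλ = 16.2274° − 16.2280° = -0.0006°.
ΔN = Δφ × 111200 = -55.6 m; ΔE = Δλ × 111200 × cos(-21.7620°) = -0.0006 × 111200 × 0.928732 = -62.0 m.

ΔE = -62 m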